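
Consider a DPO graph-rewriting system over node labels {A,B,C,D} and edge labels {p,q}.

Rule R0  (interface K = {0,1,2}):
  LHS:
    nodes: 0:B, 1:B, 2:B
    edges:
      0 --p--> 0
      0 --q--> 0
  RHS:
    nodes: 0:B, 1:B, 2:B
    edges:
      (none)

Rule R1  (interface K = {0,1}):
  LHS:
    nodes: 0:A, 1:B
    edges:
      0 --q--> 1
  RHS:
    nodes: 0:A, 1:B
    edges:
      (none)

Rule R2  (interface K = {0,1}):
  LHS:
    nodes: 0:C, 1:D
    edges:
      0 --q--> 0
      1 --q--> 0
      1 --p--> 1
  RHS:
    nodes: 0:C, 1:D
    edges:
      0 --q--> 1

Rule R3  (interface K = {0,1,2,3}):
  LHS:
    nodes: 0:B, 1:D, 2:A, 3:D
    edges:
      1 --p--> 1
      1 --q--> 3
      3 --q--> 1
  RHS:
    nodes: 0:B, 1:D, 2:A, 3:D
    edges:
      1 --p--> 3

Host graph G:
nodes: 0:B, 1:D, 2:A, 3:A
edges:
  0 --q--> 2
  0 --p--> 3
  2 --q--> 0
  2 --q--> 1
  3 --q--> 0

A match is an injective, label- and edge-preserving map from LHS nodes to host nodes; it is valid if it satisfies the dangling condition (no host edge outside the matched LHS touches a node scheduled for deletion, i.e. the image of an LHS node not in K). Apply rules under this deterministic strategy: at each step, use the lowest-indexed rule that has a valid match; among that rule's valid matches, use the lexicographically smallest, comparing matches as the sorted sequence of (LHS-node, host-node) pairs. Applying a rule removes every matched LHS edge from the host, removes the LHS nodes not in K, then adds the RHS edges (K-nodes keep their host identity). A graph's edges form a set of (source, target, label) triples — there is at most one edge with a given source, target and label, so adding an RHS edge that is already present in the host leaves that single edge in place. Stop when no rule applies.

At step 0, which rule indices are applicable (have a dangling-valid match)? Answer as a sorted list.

Answer: [R1]

Rewrite trace:
R0: no valid match — LHS pattern not found
R1: 2 valid matches — {0↦2, 1↦0}, {0↦3, 1↦0}
R2: no valid match — LHS pattern not found
R3: no valid match — LHS pattern not found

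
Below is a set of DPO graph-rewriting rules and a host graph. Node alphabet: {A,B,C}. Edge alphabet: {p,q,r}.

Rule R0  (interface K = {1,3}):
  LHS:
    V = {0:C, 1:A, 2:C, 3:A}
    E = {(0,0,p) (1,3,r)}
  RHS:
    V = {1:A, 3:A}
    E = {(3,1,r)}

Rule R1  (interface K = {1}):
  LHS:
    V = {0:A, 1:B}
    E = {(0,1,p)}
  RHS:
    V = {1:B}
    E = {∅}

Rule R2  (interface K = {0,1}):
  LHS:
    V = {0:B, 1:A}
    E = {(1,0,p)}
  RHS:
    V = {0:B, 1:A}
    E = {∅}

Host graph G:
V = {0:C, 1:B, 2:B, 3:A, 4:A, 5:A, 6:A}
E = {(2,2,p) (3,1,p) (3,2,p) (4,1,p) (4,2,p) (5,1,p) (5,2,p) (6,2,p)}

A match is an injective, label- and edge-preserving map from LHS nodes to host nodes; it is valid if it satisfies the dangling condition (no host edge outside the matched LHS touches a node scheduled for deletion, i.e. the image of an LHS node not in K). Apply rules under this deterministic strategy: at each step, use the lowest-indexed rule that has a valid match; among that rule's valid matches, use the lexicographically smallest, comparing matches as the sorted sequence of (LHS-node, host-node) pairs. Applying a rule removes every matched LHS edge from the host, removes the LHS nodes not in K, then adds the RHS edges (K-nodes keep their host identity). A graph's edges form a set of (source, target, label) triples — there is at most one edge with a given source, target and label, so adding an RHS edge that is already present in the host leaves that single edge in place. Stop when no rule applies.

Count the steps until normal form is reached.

Answer: 7

Rewrite trace:
initial: |V|=7 |E|=8  E = 2-p->2 3-p->1 3-p->2 4-p->1 4-p->2 5-p->1 5-p->2 6-p->2
step 1: apply R1 at {0↦6, 1↦2}  → |V|=6 |E|=7  E = 2-p->2 3-p->1 3-p->2 4-p->1 4-p->2 5-p->1 5-p->2
step 2: apply R2 at {0↦1, 1↦3}  → |V|=6 |E|=6  E = 2-p->2 3-p->2 4-p->1 4-p->2 5-p->1 5-p->2
step 3: apply R1 at {0↦3, 1↦2}  → |V|=5 |E|=5  E = 2-p->2 4-p->1 4-p->2 5-p->1 5-p->2
step 4: apply R2 at {0↦1, 1↦4}  → |V|=5 |E|=4  E = 2-p->2 4-p->2 5-p->1 5-p->2
step 5: apply R1 at {0↦4, 1↦2}  → |V|=4 |E|=3  E = 2-p->2 5-p->1 5-p->2
step 6: apply R2 at {0↦1, 1↦5}  → |V|=4 |E|=2  E = 2-p->2 5-p->2
step 7: apply R1 at {0↦5, 1↦2}  → |V|=3 |E|=1  E = 2-p->2
normal form: no rule applies after step 7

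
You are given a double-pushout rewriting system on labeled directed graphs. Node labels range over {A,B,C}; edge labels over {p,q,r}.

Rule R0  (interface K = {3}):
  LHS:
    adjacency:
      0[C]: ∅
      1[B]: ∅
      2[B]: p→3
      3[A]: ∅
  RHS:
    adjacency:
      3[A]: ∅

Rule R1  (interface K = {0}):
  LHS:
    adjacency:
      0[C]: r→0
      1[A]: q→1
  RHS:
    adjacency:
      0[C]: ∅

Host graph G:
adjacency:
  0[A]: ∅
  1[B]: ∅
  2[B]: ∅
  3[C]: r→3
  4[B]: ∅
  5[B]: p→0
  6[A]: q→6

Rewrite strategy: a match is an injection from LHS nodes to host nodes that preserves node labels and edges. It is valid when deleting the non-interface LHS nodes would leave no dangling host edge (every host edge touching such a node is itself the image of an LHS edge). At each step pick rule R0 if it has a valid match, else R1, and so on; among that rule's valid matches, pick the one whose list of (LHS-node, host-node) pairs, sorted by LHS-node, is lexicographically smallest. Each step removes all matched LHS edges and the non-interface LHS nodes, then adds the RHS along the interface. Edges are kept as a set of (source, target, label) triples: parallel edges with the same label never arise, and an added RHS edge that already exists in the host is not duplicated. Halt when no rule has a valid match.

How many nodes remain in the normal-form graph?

start.  V:7 E:3  edges: 3-r->3 5-p->0 6-q->6
1. fire R1 via {0↦3, 1↦6}  →  V:6 E:1  edges: 5-p->0
2. fire R0 via {0↦3, 1↦1, 2↦5, 3↦0}  →  V:3 E:0  edges: ∅
halt: no rule applies after step 2
NF nodes: {0:A, 2:B, 4:B}

Answer: 3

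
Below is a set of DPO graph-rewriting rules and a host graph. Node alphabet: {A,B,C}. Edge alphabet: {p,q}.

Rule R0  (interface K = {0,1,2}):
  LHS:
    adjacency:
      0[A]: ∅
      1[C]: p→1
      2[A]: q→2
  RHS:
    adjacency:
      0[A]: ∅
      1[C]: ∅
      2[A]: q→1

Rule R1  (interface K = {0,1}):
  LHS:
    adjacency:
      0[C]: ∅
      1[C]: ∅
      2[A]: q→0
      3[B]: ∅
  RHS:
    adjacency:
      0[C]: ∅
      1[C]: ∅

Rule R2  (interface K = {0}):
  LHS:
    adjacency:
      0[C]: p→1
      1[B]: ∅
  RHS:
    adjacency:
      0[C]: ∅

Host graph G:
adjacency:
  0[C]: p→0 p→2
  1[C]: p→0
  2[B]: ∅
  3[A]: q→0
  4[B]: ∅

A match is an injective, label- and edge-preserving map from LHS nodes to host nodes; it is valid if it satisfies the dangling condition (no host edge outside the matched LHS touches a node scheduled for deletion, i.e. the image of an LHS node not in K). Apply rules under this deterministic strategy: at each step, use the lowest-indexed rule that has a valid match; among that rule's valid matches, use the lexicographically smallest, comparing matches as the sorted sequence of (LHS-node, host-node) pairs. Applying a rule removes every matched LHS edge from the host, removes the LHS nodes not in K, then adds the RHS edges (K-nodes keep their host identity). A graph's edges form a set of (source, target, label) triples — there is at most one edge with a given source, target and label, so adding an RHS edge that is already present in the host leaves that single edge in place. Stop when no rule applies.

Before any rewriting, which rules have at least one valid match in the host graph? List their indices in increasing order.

R0: no valid match — LHS pattern not found
R1: 1 valid match — {0↦0, 1↦1, 2↦3, 3↦4}
R2: 1 valid match — {0↦0, 1↦2}

Answer: [R1,R2]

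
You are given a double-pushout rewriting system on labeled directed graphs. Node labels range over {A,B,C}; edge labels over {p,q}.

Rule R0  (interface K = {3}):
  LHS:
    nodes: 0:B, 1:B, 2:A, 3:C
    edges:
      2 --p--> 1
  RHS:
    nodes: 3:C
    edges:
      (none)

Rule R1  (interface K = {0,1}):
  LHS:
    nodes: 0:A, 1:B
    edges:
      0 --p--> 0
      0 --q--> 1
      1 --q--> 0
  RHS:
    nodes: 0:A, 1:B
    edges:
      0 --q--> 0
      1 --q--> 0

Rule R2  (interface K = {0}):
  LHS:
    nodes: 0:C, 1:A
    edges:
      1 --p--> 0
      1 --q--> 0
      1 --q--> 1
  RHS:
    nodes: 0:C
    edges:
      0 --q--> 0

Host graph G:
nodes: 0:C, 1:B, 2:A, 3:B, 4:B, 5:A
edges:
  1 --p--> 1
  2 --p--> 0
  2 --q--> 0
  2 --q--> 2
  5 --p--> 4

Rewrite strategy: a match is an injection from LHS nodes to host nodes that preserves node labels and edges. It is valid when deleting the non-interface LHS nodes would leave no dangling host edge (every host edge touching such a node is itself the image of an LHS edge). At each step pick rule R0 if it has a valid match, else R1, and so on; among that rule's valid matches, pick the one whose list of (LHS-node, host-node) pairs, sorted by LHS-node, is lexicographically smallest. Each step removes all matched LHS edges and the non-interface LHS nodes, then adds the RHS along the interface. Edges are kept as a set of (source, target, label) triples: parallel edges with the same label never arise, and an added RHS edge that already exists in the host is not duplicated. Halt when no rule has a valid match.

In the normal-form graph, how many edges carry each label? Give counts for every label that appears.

[0] host  ⇒  6 nodes, 5 edges  {1-p->1 2-p->0 2-q->0 2-q->2 5-p->4}
[1] R0 @ {0↦3, 1↦4, 2↦5, 3↦0}  ⇒  3 nodes, 4 edges  {1-p->1 2-p->0 2-q->0 2-q->2}
[2] R2 @ {0↦0, 1↦2}  ⇒  2 nodes, 2 edges  {0-q->0 1-p->1}
final graph: no rule applies after step 2
NF edges: [(0, 0, 'q'), (1, 1, 'p')]

Answer: p:1 q:1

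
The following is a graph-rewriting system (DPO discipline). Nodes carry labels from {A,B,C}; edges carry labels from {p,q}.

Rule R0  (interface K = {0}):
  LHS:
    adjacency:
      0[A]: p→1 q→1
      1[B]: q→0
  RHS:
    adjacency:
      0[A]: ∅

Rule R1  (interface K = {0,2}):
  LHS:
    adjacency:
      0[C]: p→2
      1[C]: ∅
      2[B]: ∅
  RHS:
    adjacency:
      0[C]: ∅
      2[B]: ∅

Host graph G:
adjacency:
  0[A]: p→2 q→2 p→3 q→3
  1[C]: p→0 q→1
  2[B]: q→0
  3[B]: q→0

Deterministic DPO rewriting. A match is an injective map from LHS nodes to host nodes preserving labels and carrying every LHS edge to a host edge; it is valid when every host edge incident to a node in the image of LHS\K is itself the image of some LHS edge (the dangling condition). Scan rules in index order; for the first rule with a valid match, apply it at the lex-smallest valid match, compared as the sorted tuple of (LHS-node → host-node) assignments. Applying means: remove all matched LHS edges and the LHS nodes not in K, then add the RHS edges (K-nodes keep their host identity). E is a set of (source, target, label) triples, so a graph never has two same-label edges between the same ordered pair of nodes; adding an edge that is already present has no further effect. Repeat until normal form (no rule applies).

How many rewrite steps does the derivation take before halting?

[0] host  ⇒  4 nodes, 8 edges  {0-p->2 0-q->2 0-p->3 0-q->3 1-p->0 1-q->1 2-q->0 3-q->0}
[1] R0 @ {0↦0, 1↦2}  ⇒  3 nodes, 5 edges  {0-p->3 0-q->3 1-p->0 1-q->1 3-q->0}
[2] R0 @ {0↦0, 1↦3}  ⇒  2 nodes, 2 edges  {1-p->0 1-q->1}
normal form: no rule applies after step 2

Answer: 2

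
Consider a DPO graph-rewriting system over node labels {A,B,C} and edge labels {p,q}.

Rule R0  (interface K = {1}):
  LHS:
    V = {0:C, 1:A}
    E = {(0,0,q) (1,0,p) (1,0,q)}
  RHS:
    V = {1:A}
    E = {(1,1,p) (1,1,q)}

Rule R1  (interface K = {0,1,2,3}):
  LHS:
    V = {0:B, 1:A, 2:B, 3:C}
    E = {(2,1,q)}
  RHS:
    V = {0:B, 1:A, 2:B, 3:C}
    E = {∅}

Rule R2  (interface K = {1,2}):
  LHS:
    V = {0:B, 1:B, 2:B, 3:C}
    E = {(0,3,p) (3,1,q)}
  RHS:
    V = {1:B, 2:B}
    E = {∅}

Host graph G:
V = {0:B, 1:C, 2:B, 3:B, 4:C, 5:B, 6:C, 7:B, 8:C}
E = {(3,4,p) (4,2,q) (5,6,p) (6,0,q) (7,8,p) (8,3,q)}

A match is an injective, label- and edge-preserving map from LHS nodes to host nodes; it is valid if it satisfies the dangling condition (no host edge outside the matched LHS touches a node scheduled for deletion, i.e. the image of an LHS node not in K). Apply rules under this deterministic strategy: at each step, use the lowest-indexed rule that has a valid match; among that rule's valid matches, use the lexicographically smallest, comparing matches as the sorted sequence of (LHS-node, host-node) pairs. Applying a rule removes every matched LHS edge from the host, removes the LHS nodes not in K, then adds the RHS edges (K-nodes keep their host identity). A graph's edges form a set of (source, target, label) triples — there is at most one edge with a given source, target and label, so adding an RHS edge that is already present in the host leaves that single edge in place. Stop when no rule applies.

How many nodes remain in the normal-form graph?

Answer: 3

Derivation:
[0] host  ⇒  9 nodes, 6 edges  {3-p->4 4-q->2 5-p->6 6-q->0 7-p->8 8-q->3}
[1] R2 @ {0↦5, 1↦0, 2↦2, 3↦6}  ⇒  7 nodes, 4 edges  {3-p->4 4-q->2 7-p->8 8-q->3}
[2] R2 @ {0↦7, 1↦3, 2↦0, 3↦8}  ⇒  5 nodes, 2 edges  {3-p->4 4-q->2}
[3] R2 @ {0↦3, 1↦2, 2↦0, 3↦4}  ⇒  3 nodes, 0 edges  {∅}
halt: no rule applies after step 3
NF nodes: {0:B, 1:C, 2:B}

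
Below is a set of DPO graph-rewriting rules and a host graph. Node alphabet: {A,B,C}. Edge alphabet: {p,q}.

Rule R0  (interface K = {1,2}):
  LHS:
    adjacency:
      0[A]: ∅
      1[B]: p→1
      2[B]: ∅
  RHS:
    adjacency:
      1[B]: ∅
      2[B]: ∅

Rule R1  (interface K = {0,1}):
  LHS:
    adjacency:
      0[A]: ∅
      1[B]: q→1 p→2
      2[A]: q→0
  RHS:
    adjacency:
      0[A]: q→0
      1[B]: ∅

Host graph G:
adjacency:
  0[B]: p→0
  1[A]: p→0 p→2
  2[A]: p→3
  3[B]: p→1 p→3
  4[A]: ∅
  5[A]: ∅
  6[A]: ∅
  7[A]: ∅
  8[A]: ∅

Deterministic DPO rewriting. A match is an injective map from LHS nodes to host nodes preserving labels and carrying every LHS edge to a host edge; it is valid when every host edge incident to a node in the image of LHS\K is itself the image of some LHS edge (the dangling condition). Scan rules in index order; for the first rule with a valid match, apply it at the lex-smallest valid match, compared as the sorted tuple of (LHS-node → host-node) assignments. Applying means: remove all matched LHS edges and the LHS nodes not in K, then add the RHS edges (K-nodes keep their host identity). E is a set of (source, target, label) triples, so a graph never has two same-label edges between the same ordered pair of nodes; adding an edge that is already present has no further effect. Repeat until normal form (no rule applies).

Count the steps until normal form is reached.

Answer: 2

Steps:
[0] host  ⇒  9 nodes, 6 edges  {0-p->0 1-p->0 1-p->2 2-p->3 3-p->1 3-p->3}
[1] R0 @ {0↦4, 1↦0, 2↦3}  ⇒  8 nodes, 5 edges  {1-p->0 1-p->2 2-p->3 3-p->1 3-p->3}
[2] R0 @ {0↦5, 1↦3, 2↦0}  ⇒  7 nodes, 4 edges  {1-p->0 1-p->2 2-p->3 3-p->1}
final graph: no rule applies after step 2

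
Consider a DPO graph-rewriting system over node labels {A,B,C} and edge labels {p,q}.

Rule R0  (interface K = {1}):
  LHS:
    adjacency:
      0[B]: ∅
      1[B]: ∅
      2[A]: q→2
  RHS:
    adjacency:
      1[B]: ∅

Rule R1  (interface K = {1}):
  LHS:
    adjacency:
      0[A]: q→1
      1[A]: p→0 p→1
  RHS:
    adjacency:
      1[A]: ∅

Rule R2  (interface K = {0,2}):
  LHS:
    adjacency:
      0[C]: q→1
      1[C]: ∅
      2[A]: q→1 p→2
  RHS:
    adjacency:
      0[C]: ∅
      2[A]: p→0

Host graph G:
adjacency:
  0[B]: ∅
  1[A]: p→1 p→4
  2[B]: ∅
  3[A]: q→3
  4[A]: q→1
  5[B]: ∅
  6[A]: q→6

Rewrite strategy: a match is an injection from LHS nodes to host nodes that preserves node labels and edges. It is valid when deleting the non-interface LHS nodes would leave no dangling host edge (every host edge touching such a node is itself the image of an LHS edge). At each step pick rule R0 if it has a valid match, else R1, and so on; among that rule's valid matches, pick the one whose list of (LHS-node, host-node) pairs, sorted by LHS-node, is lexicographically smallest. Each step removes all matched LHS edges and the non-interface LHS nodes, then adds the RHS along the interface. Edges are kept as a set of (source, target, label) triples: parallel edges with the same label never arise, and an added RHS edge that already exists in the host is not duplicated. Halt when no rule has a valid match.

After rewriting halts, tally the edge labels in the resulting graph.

Answer: (no edges)

Derivation:
start.  V:7 E:5  edges: 1-p->1 1-p->4 3-q->3 4-q->1 6-q->6
1. fire R0 via {0↦0, 1↦2, 2↦3}  →  V:5 E:4  edges: 1-p->1 1-p->4 4-q->1 6-q->6
2. fire R0 via {0↦2, 1↦5, 2↦6}  →  V:3 E:3  edges: 1-p->1 1-p->4 4-q->1
3. fire R1 via {0↦4, 1↦1}  →  V:2 E:0  edges: ∅
normal form: no rule applies after step 3
NF edges: []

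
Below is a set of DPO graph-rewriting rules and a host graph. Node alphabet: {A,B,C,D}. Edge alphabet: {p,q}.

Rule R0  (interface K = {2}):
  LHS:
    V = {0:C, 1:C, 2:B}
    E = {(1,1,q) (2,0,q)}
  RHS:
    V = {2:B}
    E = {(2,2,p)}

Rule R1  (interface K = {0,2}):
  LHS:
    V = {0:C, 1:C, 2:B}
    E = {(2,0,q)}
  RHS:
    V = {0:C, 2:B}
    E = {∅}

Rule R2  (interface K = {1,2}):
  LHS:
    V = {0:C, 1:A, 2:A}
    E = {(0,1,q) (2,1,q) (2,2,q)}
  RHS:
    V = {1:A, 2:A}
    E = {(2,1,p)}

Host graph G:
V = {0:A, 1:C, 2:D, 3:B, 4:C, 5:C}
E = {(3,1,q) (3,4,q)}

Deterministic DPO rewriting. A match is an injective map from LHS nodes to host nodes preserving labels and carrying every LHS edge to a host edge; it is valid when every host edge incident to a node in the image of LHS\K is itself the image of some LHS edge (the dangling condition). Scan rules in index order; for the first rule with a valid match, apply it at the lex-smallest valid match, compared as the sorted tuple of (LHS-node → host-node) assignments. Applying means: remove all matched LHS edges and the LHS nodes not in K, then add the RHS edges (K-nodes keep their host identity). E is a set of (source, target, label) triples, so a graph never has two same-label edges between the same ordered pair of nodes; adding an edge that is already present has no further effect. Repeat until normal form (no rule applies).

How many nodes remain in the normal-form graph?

Answer: 4

Derivation:
[0] host  ⇒  6 nodes, 2 edges  {3-q->1 3-q->4}
[1] R1 @ {0↦1, 1↦5, 2↦3}  ⇒  5 nodes, 1 edges  {3-q->4}
[2] R1 @ {0↦4, 1↦1, 2↦3}  ⇒  4 nodes, 0 edges  {∅}
final graph: no rule applies after step 2
NF nodes: {0:A, 2:D, 3:B, 4:C}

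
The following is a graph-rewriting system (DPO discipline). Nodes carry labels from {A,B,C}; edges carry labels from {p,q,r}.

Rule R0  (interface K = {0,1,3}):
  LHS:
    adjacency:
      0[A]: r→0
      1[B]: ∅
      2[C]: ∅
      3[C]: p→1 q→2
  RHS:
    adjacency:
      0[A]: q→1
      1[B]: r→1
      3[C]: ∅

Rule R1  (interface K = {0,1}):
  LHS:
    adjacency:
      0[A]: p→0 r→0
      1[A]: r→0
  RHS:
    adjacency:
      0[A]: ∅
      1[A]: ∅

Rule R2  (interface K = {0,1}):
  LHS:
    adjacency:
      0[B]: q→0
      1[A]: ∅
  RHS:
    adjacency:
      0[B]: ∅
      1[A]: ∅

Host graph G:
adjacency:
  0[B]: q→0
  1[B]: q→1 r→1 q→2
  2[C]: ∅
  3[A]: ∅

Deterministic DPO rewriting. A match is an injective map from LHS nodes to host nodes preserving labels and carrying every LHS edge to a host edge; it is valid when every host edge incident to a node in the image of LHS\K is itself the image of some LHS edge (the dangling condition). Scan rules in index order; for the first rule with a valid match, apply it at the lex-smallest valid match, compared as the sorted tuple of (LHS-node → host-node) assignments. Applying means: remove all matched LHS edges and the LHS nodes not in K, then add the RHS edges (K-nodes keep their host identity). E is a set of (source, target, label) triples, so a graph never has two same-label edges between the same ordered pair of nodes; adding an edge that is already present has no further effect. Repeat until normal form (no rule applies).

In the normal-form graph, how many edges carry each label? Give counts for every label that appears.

initial: |V|=4 |E|=4  E = 0-q->0 1-q->1 1-r->1 1-q->2
step 1: apply R2 at {0↦0, 1↦3}  → |V|=4 |E|=3  E = 1-q->1 1-r->1 1-q->2
step 2: apply R2 at {0↦1, 1↦3}  → |V|=4 |E|=2  E = 1-r->1 1-q->2
normal form: no rule applies after step 2
NF edges: [(1, 1, 'r'), (1, 2, 'q')]

Answer: q:1 r:1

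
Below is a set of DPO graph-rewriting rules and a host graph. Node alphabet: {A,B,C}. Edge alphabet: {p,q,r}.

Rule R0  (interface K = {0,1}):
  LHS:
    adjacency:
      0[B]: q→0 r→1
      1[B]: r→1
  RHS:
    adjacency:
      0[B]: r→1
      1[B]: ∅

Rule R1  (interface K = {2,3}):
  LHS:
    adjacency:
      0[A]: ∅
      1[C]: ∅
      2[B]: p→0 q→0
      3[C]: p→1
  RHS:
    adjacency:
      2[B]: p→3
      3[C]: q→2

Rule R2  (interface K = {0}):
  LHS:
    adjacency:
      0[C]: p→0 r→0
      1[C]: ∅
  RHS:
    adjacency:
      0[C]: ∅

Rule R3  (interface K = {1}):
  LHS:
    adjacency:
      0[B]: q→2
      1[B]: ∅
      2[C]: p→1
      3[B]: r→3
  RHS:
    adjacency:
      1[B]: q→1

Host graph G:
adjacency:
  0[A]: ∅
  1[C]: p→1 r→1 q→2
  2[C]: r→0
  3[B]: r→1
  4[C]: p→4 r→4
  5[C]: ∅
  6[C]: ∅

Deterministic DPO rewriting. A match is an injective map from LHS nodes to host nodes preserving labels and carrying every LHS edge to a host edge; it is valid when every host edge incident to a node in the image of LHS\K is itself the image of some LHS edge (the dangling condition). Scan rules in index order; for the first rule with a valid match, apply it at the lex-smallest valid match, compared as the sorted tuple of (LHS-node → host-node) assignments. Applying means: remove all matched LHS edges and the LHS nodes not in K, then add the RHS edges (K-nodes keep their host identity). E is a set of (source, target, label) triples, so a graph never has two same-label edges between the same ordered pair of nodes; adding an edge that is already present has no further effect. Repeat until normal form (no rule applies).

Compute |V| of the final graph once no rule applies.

Answer: 5

Steps:
[0] host  ⇒  7 nodes, 7 edges  {1-p->1 1-r->1 1-q->2 2-r->0 3-r->1 4-p->4 4-r->4}
[1] R2 @ {0↦1, 1↦5}  ⇒  6 nodes, 5 edges  {1-q->2 2-r->0 3-r->1 4-p->4 4-r->4}
[2] R2 @ {0↦4, 1↦6}  ⇒  5 nodes, 3 edges  {1-q->2 2-r->0 3-r->1}
halt: no rule applies after step 2
NF nodes: {0:A, 1:C, 2:C, 3:B, 4:C}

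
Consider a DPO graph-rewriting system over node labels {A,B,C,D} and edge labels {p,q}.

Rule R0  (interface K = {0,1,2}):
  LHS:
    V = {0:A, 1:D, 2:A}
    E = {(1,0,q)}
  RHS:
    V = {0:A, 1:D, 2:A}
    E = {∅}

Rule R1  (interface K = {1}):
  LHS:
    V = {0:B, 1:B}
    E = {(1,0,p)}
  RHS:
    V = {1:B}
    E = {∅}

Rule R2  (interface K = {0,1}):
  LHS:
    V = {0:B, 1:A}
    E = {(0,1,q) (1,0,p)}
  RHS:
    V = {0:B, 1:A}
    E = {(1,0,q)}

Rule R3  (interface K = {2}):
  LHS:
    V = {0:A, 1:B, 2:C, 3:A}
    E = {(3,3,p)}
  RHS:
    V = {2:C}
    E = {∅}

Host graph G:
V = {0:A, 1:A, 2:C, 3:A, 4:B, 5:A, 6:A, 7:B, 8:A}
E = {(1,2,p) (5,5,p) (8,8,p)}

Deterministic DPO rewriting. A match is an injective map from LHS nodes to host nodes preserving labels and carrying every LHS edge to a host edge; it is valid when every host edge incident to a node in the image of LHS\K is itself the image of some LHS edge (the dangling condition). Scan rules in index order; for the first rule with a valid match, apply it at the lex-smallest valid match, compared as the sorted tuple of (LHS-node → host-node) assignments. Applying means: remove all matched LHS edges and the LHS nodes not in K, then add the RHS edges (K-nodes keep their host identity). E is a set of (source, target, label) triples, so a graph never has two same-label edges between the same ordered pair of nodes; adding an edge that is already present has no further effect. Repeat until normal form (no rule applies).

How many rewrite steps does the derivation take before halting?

[0] host  ⇒  9 nodes, 3 edges  {1-p->2 5-p->5 8-p->8}
[1] R3 @ {0↦0, 1↦4, 2↦2, 3↦5}  ⇒  6 nodes, 2 edges  {1-p->2 8-p->8}
[2] R3 @ {0↦3, 1↦7, 2↦2, 3↦8}  ⇒  3 nodes, 1 edges  {1-p->2}
final graph: no rule applies after step 2

Answer: 2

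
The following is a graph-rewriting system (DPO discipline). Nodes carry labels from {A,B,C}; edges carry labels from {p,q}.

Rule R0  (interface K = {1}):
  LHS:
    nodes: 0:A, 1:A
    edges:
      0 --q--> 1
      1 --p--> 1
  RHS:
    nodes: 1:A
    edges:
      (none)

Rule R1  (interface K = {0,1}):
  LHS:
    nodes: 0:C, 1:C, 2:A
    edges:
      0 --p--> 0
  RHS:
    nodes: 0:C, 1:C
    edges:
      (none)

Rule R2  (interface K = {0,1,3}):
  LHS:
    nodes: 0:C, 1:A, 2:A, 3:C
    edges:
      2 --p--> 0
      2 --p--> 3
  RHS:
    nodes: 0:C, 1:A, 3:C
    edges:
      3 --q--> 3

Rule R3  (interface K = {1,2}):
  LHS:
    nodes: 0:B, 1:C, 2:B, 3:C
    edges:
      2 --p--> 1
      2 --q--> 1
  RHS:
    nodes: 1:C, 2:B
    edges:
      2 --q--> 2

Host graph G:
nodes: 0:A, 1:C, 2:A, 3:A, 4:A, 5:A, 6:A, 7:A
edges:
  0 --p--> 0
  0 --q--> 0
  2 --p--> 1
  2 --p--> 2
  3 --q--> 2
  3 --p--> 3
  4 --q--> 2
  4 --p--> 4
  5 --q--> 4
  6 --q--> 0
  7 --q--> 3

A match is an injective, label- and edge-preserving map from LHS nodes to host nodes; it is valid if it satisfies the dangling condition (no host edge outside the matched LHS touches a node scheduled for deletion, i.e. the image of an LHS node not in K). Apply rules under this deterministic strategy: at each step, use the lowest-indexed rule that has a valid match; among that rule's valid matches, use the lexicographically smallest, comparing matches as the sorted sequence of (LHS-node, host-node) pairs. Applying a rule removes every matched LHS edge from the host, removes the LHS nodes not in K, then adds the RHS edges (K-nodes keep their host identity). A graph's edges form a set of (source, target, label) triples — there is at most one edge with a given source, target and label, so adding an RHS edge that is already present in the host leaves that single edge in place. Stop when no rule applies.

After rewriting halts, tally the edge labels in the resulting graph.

Answer: p:1 q:2

Steps:
start.  V:8 E:11  edges: 0-p->0 0-q->0 2-p->1 2-p->2 3-q->2 3-p->3 4-q->2 4-p->4 5-q->4 6-q->0 7-q->3
1. fire R0 via {0↦5, 1↦4}  →  V:7 E:9  edges: 0-p->0 0-q->0 2-p->1 2-p->2 3-q->2 3-p->3 4-q->2 6-q->0 7-q->3
2. fire R0 via {0↦4, 1↦2}  →  V:6 E:7  edges: 0-p->0 0-q->0 2-p->1 3-q->2 3-p->3 6-q->0 7-q->3
3. fire R0 via {0↦6, 1↦0}  →  V:5 E:5  edges: 0-q->0 2-p->1 3-q->2 3-p->3 7-q->3
4. fire R0 via {0↦7, 1↦3}  →  V:4 E:3  edges: 0-q->0 2-p->1 3-q->2
normal form: no rule applies after step 4
NF edges: [(0, 0, 'q'), (2, 1, 'p'), (3, 2, 'q')]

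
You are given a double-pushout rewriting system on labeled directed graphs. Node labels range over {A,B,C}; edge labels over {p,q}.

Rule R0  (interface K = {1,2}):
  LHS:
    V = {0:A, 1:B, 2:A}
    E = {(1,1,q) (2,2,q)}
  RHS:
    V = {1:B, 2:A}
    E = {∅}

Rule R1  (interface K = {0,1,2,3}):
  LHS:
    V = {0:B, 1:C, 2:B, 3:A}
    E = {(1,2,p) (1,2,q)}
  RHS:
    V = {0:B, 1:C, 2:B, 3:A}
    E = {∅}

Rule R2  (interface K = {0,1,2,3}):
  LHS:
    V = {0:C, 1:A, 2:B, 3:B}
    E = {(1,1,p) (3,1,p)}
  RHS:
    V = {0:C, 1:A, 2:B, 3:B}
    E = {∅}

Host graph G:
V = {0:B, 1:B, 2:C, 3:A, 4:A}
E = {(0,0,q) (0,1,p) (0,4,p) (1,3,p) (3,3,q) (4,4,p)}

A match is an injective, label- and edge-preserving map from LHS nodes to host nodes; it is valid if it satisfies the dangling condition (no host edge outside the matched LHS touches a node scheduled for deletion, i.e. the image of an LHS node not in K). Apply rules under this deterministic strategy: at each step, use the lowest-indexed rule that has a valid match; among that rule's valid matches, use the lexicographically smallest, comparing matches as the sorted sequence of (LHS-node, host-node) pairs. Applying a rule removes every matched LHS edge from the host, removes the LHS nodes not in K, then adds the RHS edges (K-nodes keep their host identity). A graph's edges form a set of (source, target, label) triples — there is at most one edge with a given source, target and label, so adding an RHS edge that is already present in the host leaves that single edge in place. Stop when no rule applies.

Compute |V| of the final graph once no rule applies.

initial: |V|=5 |E|=6  E = 0-q->0 0-p->1 0-p->4 1-p->3 3-q->3 4-p->4
step 1: apply R2 at {0↦2, 1↦4, 2↦1, 3↦0}  → |V|=5 |E|=4  E = 0-q->0 0-p->1 1-p->3 3-q->3
step 2: apply R0 at {0↦4, 1↦0, 2↦3}  → |V|=4 |E|=2  E = 0-p->1 1-p->3
halt: no rule applies after step 2
NF nodes: {0:B, 1:B, 2:C, 3:A}

Answer: 4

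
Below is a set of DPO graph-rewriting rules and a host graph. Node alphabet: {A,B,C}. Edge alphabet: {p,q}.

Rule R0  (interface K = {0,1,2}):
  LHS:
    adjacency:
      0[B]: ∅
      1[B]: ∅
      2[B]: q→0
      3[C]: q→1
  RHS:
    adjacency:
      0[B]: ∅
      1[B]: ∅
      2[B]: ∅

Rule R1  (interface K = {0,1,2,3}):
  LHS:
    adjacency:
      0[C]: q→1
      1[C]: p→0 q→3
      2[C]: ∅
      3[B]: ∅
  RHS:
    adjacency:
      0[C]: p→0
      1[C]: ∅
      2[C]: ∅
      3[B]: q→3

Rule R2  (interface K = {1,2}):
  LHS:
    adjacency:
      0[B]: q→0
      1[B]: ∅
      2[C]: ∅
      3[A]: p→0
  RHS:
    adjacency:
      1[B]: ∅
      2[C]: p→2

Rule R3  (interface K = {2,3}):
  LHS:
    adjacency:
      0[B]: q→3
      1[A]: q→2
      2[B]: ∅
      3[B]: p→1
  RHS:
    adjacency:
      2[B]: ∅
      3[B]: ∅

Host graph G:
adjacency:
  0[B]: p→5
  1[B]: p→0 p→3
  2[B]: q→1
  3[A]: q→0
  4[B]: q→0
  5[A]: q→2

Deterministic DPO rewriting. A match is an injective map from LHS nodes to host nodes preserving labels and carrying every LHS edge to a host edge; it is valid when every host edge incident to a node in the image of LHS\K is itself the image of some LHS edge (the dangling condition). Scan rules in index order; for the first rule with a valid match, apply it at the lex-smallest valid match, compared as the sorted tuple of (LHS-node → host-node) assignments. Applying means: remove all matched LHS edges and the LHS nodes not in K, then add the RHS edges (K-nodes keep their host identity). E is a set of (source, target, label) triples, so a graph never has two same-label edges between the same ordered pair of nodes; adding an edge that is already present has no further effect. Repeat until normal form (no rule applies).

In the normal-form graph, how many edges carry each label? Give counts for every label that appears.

Answer: p:1

Steps:
initial: |V|=6 |E|=7  E = 0-p->5 1-p->0 1-p->3 2-q->1 3-q->0 4-q->0 5-q->2
step 1: apply R3 at {0↦4, 1↦5, 2↦2, 3↦0}  → |V|=4 |E|=4  E = 1-p->0 1-p->3 2-q->1 3-q->0
step 2: apply R3 at {0↦2, 1↦3, 2↦0, 3↦1}  → |V|=2 |E|=1  E = 1-p->0
final graph: no rule applies after step 2
NF edges: [(1, 0, 'p')]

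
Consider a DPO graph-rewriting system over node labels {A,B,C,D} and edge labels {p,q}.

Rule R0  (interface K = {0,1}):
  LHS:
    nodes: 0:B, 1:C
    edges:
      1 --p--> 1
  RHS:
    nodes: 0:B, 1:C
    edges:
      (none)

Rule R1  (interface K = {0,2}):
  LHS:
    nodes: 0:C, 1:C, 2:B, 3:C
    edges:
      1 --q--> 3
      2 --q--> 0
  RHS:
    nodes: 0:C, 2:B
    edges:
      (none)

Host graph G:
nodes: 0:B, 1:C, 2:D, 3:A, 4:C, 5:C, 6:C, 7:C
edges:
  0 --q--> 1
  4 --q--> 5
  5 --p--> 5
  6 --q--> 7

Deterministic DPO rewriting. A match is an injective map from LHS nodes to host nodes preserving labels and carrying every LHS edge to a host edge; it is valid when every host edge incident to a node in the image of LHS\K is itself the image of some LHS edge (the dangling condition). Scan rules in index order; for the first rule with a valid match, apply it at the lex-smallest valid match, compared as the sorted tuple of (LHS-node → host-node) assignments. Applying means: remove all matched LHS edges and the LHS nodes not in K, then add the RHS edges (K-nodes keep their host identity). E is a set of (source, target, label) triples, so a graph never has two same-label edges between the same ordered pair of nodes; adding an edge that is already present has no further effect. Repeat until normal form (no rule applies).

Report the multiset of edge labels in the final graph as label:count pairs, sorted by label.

initial: |V|=8 |E|=4  E = 0-q->1 4-q->5 5-p->5 6-q->7
step 1: apply R0 at {0↦0, 1↦5}  → |V|=8 |E|=3  E = 0-q->1 4-q->5 6-q->7
step 2: apply R1 at {0↦1, 1↦4, 2↦0, 3↦5}  → |V|=6 |E|=1  E = 6-q->7
halt: no rule applies after step 2
NF edges: [(6, 7, 'q')]

Answer: q:1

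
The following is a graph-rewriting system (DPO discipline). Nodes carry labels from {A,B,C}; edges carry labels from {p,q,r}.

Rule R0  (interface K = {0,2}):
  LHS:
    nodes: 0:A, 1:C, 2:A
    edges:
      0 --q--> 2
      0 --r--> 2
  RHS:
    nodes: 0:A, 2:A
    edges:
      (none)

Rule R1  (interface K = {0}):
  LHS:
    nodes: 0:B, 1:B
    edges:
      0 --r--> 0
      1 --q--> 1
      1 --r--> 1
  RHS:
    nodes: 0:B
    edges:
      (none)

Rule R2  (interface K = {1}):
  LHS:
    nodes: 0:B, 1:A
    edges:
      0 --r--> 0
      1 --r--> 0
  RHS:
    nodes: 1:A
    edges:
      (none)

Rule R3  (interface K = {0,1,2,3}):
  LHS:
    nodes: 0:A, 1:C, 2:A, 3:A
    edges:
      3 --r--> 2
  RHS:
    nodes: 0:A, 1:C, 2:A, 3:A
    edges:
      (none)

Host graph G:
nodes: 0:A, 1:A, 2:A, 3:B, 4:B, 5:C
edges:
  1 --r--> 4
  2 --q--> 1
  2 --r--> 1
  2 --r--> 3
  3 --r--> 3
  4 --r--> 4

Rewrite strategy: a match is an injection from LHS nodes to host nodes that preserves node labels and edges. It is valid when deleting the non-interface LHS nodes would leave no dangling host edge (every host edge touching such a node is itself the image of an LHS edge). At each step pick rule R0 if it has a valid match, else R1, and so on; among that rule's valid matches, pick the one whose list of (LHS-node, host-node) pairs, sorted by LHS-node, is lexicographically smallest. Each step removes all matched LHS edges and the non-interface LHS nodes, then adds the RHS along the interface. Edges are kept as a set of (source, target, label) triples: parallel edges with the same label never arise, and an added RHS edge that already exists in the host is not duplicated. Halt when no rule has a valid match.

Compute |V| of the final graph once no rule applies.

Answer: 3

Derivation:
[0] host  ⇒  6 nodes, 6 edges  {1-r->4 2-q->1 2-r->1 2-r->3 3-r->3 4-r->4}
[1] R0 @ {0↦2, 1↦5, 2↦1}  ⇒  5 nodes, 4 edges  {1-r->4 2-r->3 3-r->3 4-r->4}
[2] R2 @ {0↦3, 1↦2}  ⇒  4 nodes, 2 edges  {1-r->4 4-r->4}
[3] R2 @ {0↦4, 1↦1}  ⇒  3 nodes, 0 edges  {∅}
normal form: no rule applies after step 3
NF nodes: {0:A, 1:A, 2:A}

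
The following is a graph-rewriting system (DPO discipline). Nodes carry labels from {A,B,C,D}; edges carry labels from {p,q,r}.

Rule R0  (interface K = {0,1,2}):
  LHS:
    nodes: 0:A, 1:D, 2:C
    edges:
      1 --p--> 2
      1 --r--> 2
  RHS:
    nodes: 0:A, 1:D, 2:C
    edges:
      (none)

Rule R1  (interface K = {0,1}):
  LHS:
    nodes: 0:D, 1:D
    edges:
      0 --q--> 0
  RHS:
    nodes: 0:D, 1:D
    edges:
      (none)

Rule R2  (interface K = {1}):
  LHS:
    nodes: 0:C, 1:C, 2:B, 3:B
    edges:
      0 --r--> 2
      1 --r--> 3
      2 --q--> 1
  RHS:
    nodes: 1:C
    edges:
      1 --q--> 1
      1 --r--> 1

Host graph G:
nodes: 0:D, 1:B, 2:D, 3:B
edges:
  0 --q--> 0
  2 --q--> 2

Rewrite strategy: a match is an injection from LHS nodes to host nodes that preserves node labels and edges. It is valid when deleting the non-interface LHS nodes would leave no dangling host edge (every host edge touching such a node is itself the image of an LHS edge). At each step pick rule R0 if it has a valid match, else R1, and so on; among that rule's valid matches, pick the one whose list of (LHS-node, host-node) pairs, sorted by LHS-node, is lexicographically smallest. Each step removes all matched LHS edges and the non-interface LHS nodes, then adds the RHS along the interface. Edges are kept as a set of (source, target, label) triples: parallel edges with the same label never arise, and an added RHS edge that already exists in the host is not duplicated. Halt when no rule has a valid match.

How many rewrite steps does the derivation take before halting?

Answer: 2

Steps:
initial: |V|=4 |E|=2  E = 0-q->0 2-q->2
step 1: apply R1 at {0↦0, 1↦2}  → |V|=4 |E|=1  E = 2-q->2
step 2: apply R1 at {0↦2, 1↦0}  → |V|=4 |E|=0  E = ∅
normal form: no rule applies after step 2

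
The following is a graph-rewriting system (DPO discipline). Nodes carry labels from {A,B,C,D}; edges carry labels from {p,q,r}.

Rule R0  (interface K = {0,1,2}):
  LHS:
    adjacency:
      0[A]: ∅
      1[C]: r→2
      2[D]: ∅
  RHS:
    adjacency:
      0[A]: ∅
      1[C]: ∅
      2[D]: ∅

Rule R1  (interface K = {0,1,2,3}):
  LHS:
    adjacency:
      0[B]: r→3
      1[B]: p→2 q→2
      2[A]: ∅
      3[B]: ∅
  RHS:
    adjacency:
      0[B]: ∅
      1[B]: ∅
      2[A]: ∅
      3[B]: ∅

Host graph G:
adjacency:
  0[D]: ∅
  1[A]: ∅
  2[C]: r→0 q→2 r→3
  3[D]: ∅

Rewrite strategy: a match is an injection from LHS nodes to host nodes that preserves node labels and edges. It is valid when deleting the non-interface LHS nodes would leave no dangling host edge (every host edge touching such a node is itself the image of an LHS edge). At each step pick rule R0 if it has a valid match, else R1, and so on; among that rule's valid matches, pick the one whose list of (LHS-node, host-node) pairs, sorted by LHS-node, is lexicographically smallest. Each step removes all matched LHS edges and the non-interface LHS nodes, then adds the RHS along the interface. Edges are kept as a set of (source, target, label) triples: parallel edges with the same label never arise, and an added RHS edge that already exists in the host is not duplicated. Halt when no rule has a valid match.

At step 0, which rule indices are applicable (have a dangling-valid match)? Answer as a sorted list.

R0: 2 valid matches — {0↦1, 1↦2, 2↦0}, {0↦1, 1↦2, 2↦3}
R1: no valid match — LHS pattern not found

Answer: [R0]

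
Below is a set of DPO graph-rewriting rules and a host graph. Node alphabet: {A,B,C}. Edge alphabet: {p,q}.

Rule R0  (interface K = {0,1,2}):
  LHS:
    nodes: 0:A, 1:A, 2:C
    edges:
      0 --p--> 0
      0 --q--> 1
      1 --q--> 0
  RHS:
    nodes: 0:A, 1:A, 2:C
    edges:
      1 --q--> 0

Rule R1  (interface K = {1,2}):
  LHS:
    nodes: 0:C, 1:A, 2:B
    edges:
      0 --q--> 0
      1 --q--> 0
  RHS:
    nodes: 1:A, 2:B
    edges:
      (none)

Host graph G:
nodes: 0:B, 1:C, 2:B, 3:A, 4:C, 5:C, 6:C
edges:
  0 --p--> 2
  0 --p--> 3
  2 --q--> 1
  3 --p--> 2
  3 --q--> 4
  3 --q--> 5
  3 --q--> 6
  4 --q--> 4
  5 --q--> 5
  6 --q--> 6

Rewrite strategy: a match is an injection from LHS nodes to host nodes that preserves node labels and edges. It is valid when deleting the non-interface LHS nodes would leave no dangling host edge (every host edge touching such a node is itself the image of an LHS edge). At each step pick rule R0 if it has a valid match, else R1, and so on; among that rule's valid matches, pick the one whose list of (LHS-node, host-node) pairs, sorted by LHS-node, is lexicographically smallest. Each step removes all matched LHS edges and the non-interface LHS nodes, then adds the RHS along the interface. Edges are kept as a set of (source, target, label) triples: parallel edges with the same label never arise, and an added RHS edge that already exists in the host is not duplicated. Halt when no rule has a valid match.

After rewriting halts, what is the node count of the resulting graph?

Answer: 4

Rewrite trace:
[0] host  ⇒  7 nodes, 10 edges  {0-p->2 0-p->3 2-q->1 3-p->2 3-q->4 3-q->5 3-q->6 4-q->4 5-q->5 6-q->6}
[1] R1 @ {0↦4, 1↦3, 2↦0}  ⇒  6 nodes, 8 edges  {0-p->2 0-p->3 2-q->1 3-p->2 3-q->5 3-q->6 5-q->5 6-q->6}
[2] R1 @ {0↦5, 1↦3, 2↦0}  ⇒  5 nodes, 6 edges  {0-p->2 0-p->3 2-q->1 3-p->2 3-q->6 6-q->6}
[3] R1 @ {0↦6, 1↦3, 2↦0}  ⇒  4 nodes, 4 edges  {0-p->2 0-p->3 2-q->1 3-p->2}
normal form: no rule applies after step 3
NF nodes: {0:B, 1:C, 2:B, 3:A}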